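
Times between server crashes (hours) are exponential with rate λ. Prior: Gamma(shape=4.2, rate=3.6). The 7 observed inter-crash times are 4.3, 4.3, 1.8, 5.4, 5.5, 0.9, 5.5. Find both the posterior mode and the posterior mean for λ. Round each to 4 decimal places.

posterior mode = 0.3259, posterior mean = 0.3578

Σ times = 27.7. Posterior: Gamma(shape = 4.2+7 = 11.2, rate = 3.6+27.7 = 31.3).
Mode = (α−1)/β = 10.2/31.3 = 0.3259.
Mean = α/β = 11.2/31.3 = 0.3578.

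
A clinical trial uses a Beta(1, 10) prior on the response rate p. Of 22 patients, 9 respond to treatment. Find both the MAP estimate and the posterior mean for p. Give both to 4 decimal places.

MAP: 0.2903. Posterior mean: 0.3030.

Posterior: Beta(1+9, 10+13) = Beta(10, 23).
Mode = (10−1)/(10+23−2) = 9/31 = 0.2903.
Mean = 10/(10+23) = 10/33 = 0.3030.
Right-skewed posterior ⇒ mode < mean.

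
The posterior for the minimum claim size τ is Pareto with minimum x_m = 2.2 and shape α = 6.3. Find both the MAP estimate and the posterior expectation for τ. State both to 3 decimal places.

MAP estimate = 2.200, posterior expectation = 2.615

The Pareto density is strictly decreasing on [x_m, ∞), so the mode is x_m = 2.200.
Mean = α·x_m/(α−1) = 6.3·2.2/5.3 = 2.615.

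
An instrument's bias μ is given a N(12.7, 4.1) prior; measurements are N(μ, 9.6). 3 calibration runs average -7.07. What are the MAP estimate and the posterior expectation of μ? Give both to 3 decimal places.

MAP = 1.596; posterior mean = 1.596

Posterior for μ is Normal. Precision-weighted mean: (1/4.1·12.7 + 3/9.6·-7.07) / (1/4.1 + 3/9.6) = 1.596.
A Normal posterior is symmetric, so mode = mean.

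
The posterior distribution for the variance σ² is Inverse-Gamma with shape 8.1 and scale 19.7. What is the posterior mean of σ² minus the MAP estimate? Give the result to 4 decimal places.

Mode = β/(α+1) = 19.7/9.1 = 2.1648.
Mean = β/(α−1) = 19.7/7.1 = 2.7746.
Difference = 2.7746 − 2.1648 = 0.6098.

0.6098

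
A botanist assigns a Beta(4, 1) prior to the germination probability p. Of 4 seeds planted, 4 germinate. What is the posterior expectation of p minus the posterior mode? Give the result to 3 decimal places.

-0.111

Posterior: Beta(4+4, 1+0) = Beta(8, 1).
Since β = 1 ≤ 1 and α > 1, the Beta density is monotone increasing on [0,1]; the mode is at 1.
Mean = 8/(8+1) = 0.889.
Difference = 0.889 − 1.000 = -0.111.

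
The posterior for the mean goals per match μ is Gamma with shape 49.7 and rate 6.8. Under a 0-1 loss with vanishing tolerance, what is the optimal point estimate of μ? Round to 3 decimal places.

Mode = (α−1)/β = 48.7/6.8 = 7.162.
Mean = α/β = 49.7/6.8 = 7.309.
This is the posterior mode — the MAP estimate.

7.162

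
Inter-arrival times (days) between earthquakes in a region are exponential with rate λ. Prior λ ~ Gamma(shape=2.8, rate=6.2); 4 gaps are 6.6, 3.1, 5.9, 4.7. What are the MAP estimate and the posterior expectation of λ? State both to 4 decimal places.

Σ times = 20.3. Posterior: Gamma(shape = 2.8+4 = 6.8, rate = 6.2+20.3 = 26.5).
Mode = (α−1)/β = 5.8/26.5 = 0.2189.
Mean = α/β = 6.8/26.5 = 0.2566.
Mean > mode: the posterior has a right tail.

λ_MAP = 0.2189, E[λ|data] = 0.2566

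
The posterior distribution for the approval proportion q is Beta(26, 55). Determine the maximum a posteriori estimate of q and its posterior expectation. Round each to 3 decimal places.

MAP: 0.316. Posterior mean: 0.321.

Mode = (26−1)/(26+55−2) = 25/79 = 0.316.
Mean = 26/(26+55) = 26/81 = 0.321.
The posterior is right-skewed, so the mean exceeds the mode.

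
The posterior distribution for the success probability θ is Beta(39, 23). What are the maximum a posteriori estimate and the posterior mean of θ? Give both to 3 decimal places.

maximum a posteriori estimate = 0.633, posterior mean = 0.629

Mode = (39−1)/(39+23−2) = 38/60 = 0.633.
Mean = 39/(39+23) = 39/62 = 0.629.
The posterior is left-skewed, so the mode exceeds the mean.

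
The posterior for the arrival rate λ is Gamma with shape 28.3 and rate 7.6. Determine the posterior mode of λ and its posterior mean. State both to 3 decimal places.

Mode = (α−1)/β = 27.3/7.6 = 3.592.
Mean = α/β = 28.3/7.6 = 3.724.

MAP = 3.592, posterior mean = 3.724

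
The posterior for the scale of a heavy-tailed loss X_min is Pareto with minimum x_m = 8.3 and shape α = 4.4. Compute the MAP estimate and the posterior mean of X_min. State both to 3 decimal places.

MAP estimate = 8.300, posterior mean = 10.741

The Pareto density is strictly decreasing on [x_m, ∞), so the mode is x_m = 8.300.
Mean = α·x_m/(α−1) = 4.4·8.3/3.4 = 10.741.
Right-skewed posterior ⇒ mode < mean.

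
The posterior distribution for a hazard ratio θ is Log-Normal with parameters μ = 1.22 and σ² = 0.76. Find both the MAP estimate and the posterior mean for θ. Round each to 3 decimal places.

MAP: 1.584. Posterior mean: 4.953.

Mode = exp(μ − σ²) = exp(0.46) = 1.584.
Mean = exp(μ + σ²/2) = exp(1.600) = 4.953.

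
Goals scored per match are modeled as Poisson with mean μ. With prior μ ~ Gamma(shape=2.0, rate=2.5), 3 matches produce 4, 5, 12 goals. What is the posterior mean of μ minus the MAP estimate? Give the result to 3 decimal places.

0.182

Σ counts = 21. Posterior: Gamma(shape = 2.0+21 = 23.0, rate = 2.5+3 = 5.5).
Mode = (α−1)/β = 22.0/5.5 = 4.000.
Mean = α/β = 23.0/5.5 = 4.182.
Difference = 4.182 − 4.000 = 0.182.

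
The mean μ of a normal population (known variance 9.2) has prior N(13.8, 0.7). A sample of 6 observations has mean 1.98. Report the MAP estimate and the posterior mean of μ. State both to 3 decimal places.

MAP: 10.095. Posterior mean: 10.095.

Posterior for μ is Normal. Precision-weighted mean: (1/0.7·13.8 + 6/9.2·1.98) / (1/0.7 + 6/9.2) = 10.095.
A Normal posterior is symmetric, so mode = mean.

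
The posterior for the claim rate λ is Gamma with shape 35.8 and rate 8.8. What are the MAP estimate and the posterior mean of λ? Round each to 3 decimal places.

Mode = (α−1)/β = 34.8/8.8 = 3.955.
Mean = α/β = 35.8/8.8 = 4.068.
Right-skewed posterior ⇒ mode < mean.

λ_MAP = 3.955, E[λ|data] = 4.068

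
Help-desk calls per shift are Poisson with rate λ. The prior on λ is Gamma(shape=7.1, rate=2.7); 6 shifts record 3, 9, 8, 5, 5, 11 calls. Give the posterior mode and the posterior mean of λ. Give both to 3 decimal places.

MAP: 5.414. Posterior mean: 5.529.

Σ counts = 41. Posterior: Gamma(shape = 7.1+41 = 48.1, rate = 2.7+6 = 8.7).
Mode = (α−1)/β = 47.1/8.7 = 5.414.
Mean = α/β = 48.1/8.7 = 5.529.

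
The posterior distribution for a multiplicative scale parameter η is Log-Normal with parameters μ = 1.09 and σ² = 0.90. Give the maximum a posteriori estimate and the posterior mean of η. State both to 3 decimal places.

MAP: 1.209. Posterior mean: 4.665.

Mode = exp(μ − σ²) = exp(0.19) = 1.209.
Mean = exp(μ + σ²/2) = exp(1.540) = 4.665.
Right-skewed posterior ⇒ mode < mean.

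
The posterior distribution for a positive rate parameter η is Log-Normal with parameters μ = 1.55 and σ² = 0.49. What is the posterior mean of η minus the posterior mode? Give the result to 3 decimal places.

3.133

Mode = exp(μ − σ²) = exp(1.06) = 2.886.
Mean = exp(μ + σ²/2) = exp(1.795) = 6.019.
Difference = 6.019 − 2.886 = 3.133.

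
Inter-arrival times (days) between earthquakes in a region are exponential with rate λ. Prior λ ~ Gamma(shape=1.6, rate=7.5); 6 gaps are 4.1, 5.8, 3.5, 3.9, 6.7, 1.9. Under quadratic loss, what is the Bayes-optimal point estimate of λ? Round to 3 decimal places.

0.228

Σ times = 25.9. Posterior: Gamma(shape = 1.6+6 = 7.6, rate = 7.5+25.9 = 33.4).
Mode = (α−1)/β = 6.6/33.4 = 0.198.
Mean = α/β = 7.6/33.4 = 0.228.
Quadratic loss ⇒ the optimal estimator is the posterior mean.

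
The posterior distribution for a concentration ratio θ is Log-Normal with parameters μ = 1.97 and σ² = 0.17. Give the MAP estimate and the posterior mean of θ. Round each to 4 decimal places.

MAP estimate = 6.0496, posterior mean = 7.8068

Mode = exp(μ − σ²) = exp(1.80) = 6.0496.
Mean = exp(μ + σ²/2) = exp(2.055) = 7.8068.
The posterior is right-skewed, so the mean exceeds the mode.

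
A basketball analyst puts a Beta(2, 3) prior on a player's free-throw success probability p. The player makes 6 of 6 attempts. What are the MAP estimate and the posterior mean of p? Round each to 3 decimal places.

MAP = 0.778; posterior mean = 0.727

Posterior: Beta(2+6, 3+0) = Beta(8, 3).
Mode = (8−1)/(8+3−2) = 7/9 = 0.778.
Mean = 8/(8+3) = 8/11 = 0.727.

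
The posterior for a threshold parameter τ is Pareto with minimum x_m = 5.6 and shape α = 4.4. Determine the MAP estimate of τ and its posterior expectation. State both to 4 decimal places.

MAP = 5.6000; posterior mean = 7.2471

The Pareto density is strictly decreasing on [x_m, ∞), so the mode is x_m = 5.6000.
Mean = α·x_m/(α−1) = 4.4·5.6/3.4 = 7.2471.
Right-skewed posterior ⇒ mode < mean.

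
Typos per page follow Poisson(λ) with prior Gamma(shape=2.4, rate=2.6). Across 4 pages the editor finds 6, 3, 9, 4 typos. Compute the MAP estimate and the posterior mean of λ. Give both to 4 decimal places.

MAP = 3.5455, posterior mean = 3.6970

Σ counts = 22. Posterior: Gamma(shape = 2.4+22 = 24.4, rate = 2.6+4 = 6.6).
Mode = (α−1)/β = 23.4/6.6 = 3.5455.
Mean = α/β = 24.4/6.6 = 3.6970.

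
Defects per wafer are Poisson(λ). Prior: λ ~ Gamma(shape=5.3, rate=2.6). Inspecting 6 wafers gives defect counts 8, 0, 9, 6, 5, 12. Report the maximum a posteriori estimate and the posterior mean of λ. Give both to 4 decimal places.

maximum a posteriori estimate = 5.1512, posterior mean = 5.2674

Σ counts = 40. Posterior: Gamma(shape = 5.3+40 = 45.3, rate = 2.6+6 = 8.6).
Mode = (α−1)/β = 44.3/8.6 = 5.1512.
Mean = α/β = 45.3/8.6 = 5.2674.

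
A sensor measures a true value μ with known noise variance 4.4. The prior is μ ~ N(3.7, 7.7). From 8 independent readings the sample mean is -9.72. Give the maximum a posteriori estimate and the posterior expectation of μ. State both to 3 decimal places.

MAP = -8.825, posterior mean = -8.825

Posterior for μ is Normal. Precision-weighted mean: (1/7.7·3.7 + 8/4.4·-9.72) / (1/7.7 + 8/4.4) = -8.825.
A Normal posterior is symmetric, so mode = mean.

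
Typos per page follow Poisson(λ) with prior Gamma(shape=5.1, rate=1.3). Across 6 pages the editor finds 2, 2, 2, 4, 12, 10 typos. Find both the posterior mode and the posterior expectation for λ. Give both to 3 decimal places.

MAP = 4.945; posterior mean = 5.082

Σ counts = 32. Posterior: Gamma(shape = 5.1+32 = 37.1, rate = 1.3+6 = 7.3).
Mode = (α−1)/β = 36.1/7.3 = 4.945.
Mean = α/β = 37.1/7.3 = 5.082.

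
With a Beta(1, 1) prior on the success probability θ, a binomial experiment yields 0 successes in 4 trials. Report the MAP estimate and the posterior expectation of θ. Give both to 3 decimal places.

MAP estimate = 0.000, posterior expectation = 0.167

Posterior: Beta(1+0, 1+4) = Beta(1, 5).
Since α = 1 ≤ 1 and β > 1, the Beta density is monotone decreasing on [0,1]; the mode is at 0.
Mean = 1/(1+5) = 0.167.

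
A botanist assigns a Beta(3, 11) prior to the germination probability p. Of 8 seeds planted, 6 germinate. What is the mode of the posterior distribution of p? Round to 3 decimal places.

Posterior: Beta(3+6, 11+2) = Beta(9, 13).
Mode = (9−1)/(9+13−2) = 8/20 = 0.400.
Mean = 9/(9+13) = 9/22 = 0.409.
This is the posterior mode — the MAP estimate.

0.400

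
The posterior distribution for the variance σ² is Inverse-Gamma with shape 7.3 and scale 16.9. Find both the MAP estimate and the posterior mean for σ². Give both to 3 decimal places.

Mode = β/(α+1) = 16.9/8.3 = 2.036.
Mean = β/(α−1) = 16.9/6.3 = 2.683.

MAP estimate = 2.036, posterior mean = 2.683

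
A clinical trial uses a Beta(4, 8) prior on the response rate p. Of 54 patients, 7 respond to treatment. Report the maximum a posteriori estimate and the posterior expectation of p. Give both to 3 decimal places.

MAP = 0.156; posterior mean = 0.167

Posterior: Beta(4+7, 8+47) = Beta(11, 55).
Mode = (11−1)/(11+55−2) = 10/64 = 0.156.
Mean = 11/(11+55) = 11/66 = 0.167.
The posterior is right-skewed, so the mean exceeds the mode.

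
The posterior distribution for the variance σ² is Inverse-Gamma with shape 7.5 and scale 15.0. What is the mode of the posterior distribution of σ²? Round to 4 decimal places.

Mode = β/(α+1) = 15.0/8.5 = 1.7647.
Mean = β/(α−1) = 15.0/6.5 = 2.3077.
This is the posterior mode — the MAP estimate.

1.7647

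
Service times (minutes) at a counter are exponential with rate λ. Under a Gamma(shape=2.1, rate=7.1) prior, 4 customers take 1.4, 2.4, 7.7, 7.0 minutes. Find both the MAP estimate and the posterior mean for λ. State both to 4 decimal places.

λ_MAP = 0.1992, E[λ|data] = 0.2383

Σ times = 18.5. Posterior: Gamma(shape = 2.1+4 = 6.1, rate = 7.1+18.5 = 25.6).
Mode = (α−1)/β = 5.1/25.6 = 0.1992.
Mean = α/β = 6.1/25.6 = 0.2383.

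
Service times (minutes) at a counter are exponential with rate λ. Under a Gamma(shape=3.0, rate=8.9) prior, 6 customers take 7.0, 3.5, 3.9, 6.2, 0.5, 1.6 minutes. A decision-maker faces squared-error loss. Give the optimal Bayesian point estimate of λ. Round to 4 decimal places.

0.2848

Σ times = 22.7. Posterior: Gamma(shape = 3.0+6 = 9.0, rate = 8.9+22.7 = 31.6).
Mode = (α−1)/β = 8.0/31.6 = 0.2532.
Mean = α/β = 9.0/31.6 = 0.2848.
Squared-error loss ⇒ the optimal estimator is the posterior mean.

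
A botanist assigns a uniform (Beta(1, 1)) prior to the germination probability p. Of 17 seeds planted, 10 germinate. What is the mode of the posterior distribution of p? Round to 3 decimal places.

0.588

Posterior: Beta(1+10, 1+7) = Beta(11, 8).
Mode = (11−1)/(11+8−2) = 10/17 = 0.588.
With a flat prior the MAP equals the MLE, 10/17.
Mean = 11/(11+8) = 11/19 = 0.579.
This is the posterior mode — the MAP estimate.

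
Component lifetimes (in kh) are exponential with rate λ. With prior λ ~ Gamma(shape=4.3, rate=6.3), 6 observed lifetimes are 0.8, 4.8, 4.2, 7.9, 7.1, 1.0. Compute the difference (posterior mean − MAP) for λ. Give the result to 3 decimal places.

Σ times = 25.8. Posterior: Gamma(shape = 4.3+6 = 10.3, rate = 6.3+25.8 = 32.1).
Mode = (α−1)/β = 9.3/32.1 = 0.290.
Mean = α/β = 10.3/32.1 = 0.321.
Difference = 0.321 − 0.290 = 0.031.
Right-skewed posterior ⇒ mode < mean.

0.031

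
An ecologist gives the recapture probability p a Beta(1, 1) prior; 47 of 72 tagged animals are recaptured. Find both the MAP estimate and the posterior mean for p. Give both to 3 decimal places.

MAP = 0.653, posterior mean = 0.649

Posterior: Beta(1+47, 1+25) = Beta(48, 26).
Mode = (48−1)/(48+26−2) = 47/72 = 0.653.
With a flat prior the MAP equals the MLE, 47/72.
Mean = 48/(48+26) = 48/74 = 0.649.
The posterior is left-skewed, so the mode exceeds the mean.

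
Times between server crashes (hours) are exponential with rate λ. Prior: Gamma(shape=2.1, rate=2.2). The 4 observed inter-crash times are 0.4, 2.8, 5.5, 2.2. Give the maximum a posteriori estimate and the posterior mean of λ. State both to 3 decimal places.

maximum a posteriori estimate = 0.389, posterior mean = 0.466

Σ times = 10.9. Posterior: Gamma(shape = 2.1+4 = 6.1, rate = 2.2+10.9 = 13.1).
Mode = (α−1)/β = 5.1/13.1 = 0.389.
Mean = α/β = 6.1/13.1 = 0.466.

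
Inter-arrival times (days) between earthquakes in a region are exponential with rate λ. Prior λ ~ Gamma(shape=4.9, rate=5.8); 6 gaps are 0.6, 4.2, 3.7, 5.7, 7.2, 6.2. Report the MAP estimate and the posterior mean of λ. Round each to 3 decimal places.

Σ times = 27.6. Posterior: Gamma(shape = 4.9+6 = 10.9, rate = 5.8+27.6 = 33.4).
Mode = (α−1)/β = 9.9/33.4 = 0.296.
Mean = α/β = 10.9/33.4 = 0.326.
The mean is pulled above the mode by the posterior's right skew.

MAP = 0.296, posterior mean = 0.326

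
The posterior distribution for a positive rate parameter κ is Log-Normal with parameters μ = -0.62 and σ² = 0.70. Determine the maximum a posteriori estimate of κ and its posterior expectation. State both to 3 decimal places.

maximum a posteriori estimate = 0.267, posterior expectation = 0.763

Mode = exp(μ − σ²) = exp(-1.32) = 0.267.
Mean = exp(μ + σ²/2) = exp(-0.270) = 0.763.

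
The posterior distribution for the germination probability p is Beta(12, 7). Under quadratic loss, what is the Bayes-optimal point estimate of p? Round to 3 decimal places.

Mode = (12−1)/(12+7−2) = 11/17 = 0.647.
Mean = 12/(12+7) = 12/19 = 0.632.
Quadratic loss ⇒ the optimal estimator is the posterior mean.

0.632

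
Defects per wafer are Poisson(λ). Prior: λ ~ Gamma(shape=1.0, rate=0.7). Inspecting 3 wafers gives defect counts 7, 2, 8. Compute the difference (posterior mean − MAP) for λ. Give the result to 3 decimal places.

0.270

Σ counts = 17. Posterior: Gamma(shape = 1.0+17 = 18.0, rate = 0.7+3 = 3.7).
Mode = (α−1)/β = 17.0/3.7 = 4.595.
Mean = α/β = 18.0/3.7 = 4.865.
Difference = 4.865 − 4.595 = 0.270.
The mean is pulled above the mode by the posterior's right skew.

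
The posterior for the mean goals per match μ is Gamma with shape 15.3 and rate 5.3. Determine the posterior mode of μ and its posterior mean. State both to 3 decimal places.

MAP = 2.698; posterior mean = 2.887

Mode = (α−1)/β = 14.3/5.3 = 2.698.
Mean = α/β = 15.3/5.3 = 2.887.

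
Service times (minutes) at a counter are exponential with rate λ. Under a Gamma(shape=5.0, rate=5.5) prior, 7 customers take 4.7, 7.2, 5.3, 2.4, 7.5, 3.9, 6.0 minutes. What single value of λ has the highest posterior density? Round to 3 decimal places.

Σ times = 37.0. Posterior: Gamma(shape = 5.0+7 = 12.0, rate = 5.5+37.0 = 42.5).
Mode = (α−1)/β = 11.0/42.5 = 0.259.
Mean = α/β = 12.0/42.5 = 0.282.
This is the posterior mode — the MAP estimate.

0.259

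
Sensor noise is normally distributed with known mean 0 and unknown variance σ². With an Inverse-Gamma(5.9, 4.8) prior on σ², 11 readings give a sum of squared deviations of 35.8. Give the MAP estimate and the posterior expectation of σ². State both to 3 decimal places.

MAP estimate = 1.831, posterior expectation = 2.183

Posterior: Inverse-Gamma(shape = 5.9+11/2 = 11.4, scale = 4.8+35.8/2 = 22.7).
Mode = β/(α+1) = 22.7/12.4 = 1.831.
Mean = β/(α−1) = 22.7/10.4 = 2.183.
The mean is pulled above the mode by the posterior's right skew.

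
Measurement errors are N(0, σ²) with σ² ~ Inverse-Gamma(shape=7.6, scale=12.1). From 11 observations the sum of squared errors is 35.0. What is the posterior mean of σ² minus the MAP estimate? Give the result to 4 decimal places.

Posterior: Inverse-Gamma(shape = 7.6+11/2 = 13.1, scale = 12.1+35.0/2 = 29.6).
Mode = β/(α+1) = 29.6/14.1 = 2.0993.
Mean = β/(α−1) = 29.6/12.1 = 2.4463.
Difference = 2.4463 − 2.0993 = 0.3470.

0.3470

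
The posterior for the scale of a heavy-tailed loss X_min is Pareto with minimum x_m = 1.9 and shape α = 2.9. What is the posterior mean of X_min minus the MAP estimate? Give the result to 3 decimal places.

1.000

The Pareto density is strictly decreasing on [x_m, ∞), so the mode is x_m = 1.900.
Mean = α·x_m/(α−1) = 2.9·1.9/1.9 = 2.900.
Difference = 2.900 − 1.900 = 1.000.
Right-skewed posterior ⇒ mode < mean.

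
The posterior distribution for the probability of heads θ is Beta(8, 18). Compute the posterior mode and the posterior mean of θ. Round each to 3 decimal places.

MAP = 0.292; posterior mean = 0.308

Mode = (8−1)/(8+18−2) = 7/24 = 0.292.
Mean = 8/(8+18) = 8/26 = 0.308.
The mean is pulled above the mode by the posterior's right skew.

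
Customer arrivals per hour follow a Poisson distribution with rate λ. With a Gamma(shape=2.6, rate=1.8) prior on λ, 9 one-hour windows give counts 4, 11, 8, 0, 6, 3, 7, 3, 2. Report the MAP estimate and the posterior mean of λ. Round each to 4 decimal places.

MAP = 4.2222; posterior mean = 4.3148

Σ counts = 44. Posterior: Gamma(shape = 2.6+44 = 46.6, rate = 1.8+9 = 10.8).
Mode = (α−1)/β = 45.6/10.8 = 4.2222.
Mean = α/β = 46.6/10.8 = 4.3148.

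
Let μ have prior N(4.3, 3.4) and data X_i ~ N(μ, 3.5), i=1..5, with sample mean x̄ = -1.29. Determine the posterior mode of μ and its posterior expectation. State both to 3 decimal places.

MAP = -0.336, posterior mean = -0.336

Posterior for μ is Normal. Precision-weighted mean: (1/3.4·4.3 + 5/3.5·-1.29) / (1/3.4 + 5/3.5) = -0.336.
A Normal posterior is symmetric, so mode = mean.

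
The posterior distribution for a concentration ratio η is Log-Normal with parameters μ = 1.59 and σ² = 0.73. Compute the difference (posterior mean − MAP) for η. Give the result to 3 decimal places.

Mode = exp(μ − σ²) = exp(0.86) = 2.363.
Mean = exp(μ + σ²/2) = exp(1.955) = 7.064.
Difference = 7.064 − 2.363 = 4.701.
Right-skewed posterior ⇒ mode < mean.

4.701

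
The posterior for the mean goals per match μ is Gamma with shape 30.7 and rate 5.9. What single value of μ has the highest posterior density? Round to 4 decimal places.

Mode = (α−1)/β = 29.7/5.9 = 5.0339.
Mean = α/β = 30.7/5.9 = 5.2034.
This is the posterior mode — the MAP estimate.

5.0339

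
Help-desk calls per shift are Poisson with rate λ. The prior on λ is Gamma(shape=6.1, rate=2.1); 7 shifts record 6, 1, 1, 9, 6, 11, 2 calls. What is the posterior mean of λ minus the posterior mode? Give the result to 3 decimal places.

0.110

Σ counts = 36. Posterior: Gamma(shape = 6.1+36 = 42.1, rate = 2.1+7 = 9.1).
Mode = (α−1)/β = 41.1/9.1 = 4.516.
Mean = α/β = 42.1/9.1 = 4.626.
Difference = 4.626 − 4.516 = 0.110.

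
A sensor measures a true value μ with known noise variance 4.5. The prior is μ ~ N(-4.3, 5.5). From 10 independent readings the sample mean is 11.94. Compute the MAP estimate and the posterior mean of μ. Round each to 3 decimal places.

MAP estimate = 10.712, posterior mean = 10.712

Posterior for μ is Normal. Precision-weighted mean: (1/5.5·-4.3 + 10/4.5·11.94) / (1/5.5 + 10/4.5) = 10.712.
A Normal posterior is symmetric, so mode = mean.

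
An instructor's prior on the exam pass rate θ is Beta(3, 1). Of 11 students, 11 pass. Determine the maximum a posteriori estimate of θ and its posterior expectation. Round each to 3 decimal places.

Posterior: Beta(3+11, 1+0) = Beta(14, 1).
Since β = 1 ≤ 1 and α > 1, the Beta density is monotone increasing on [0,1]; the mode is at 1.
Mean = 14/(14+1) = 0.933.

MAP = 1.000, posterior mean = 0.933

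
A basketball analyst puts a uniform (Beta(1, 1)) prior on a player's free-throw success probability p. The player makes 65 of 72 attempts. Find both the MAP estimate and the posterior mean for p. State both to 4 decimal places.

MAP estimate = 0.9028, posterior mean = 0.8919

Posterior: Beta(1+65, 1+7) = Beta(66, 8).
Mode = (66−1)/(66+8−2) = 65/72 = 0.9028.
Mean = 66/(66+8) = 66/74 = 0.8919.
The mean is pulled below the mode by the posterior's left skew.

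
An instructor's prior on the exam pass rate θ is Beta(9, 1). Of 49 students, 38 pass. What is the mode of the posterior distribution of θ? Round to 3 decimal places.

0.807

Posterior: Beta(9+38, 1+11) = Beta(47, 12).
Mode = (47−1)/(47+12−2) = 46/57 = 0.807.
Mean = 47/(47+12) = 47/59 = 0.797.
This is the posterior mode — the MAP estimate.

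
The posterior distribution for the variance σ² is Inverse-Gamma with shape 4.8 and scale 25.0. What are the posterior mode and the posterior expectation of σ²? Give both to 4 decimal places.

MAP = 4.3103; posterior mean = 6.5789

Mode = β/(α+1) = 25.0/5.8 = 4.3103.
Mean = β/(α−1) = 25.0/3.8 = 6.5789.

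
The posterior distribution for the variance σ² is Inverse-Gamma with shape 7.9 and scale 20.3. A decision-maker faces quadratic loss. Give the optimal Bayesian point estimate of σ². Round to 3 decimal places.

2.942

Mode = β/(α+1) = 20.3/8.9 = 2.281.
Mean = β/(α−1) = 20.3/6.9 = 2.942.
Quadratic loss ⇒ the optimal estimator is the posterior mean.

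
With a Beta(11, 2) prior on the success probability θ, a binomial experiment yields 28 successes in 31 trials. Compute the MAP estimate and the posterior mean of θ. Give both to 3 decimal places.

Posterior: Beta(11+28, 2+3) = Beta(39, 5).
Mode = (39−1)/(39+5−2) = 38/42 = 0.905.
Mean = 39/(39+5) = 39/44 = 0.886.

MAP = 0.905; posterior mean = 0.886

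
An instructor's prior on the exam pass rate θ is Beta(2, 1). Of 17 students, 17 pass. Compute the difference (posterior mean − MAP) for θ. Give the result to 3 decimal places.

-0.050

Posterior: Beta(2+17, 1+0) = Beta(19, 1).
Since β = 1 ≤ 1 and α > 1, the Beta density is monotone increasing on [0,1]; the mode is at 1.
Mean = 19/(19+1) = 0.950.
Difference = 0.950 − 1.000 = -0.050.
The mean is pulled below the mode by the posterior's left skew.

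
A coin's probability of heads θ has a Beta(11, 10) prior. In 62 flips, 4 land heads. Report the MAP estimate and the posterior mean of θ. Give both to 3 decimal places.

Posterior: Beta(11+4, 10+58) = Beta(15, 68).
Mode = (15−1)/(15+68−2) = 14/81 = 0.173.
Mean = 15/(15+68) = 15/83 = 0.181.

MAP = 0.173, posterior mean = 0.181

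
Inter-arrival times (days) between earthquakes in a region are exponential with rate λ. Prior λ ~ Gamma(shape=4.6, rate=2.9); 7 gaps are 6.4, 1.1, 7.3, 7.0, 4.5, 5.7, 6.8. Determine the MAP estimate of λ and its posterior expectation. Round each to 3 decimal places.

λ_MAP = 0.254, E[λ|data] = 0.278

Σ times = 38.8. Posterior: Gamma(shape = 4.6+7 = 11.6, rate = 2.9+38.8 = 41.7).
Mode = (α−1)/β = 10.6/41.7 = 0.254.
Mean = α/β = 11.6/41.7 = 0.278.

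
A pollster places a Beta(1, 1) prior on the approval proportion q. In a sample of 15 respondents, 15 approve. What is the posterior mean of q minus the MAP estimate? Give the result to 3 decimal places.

-0.059

Posterior: Beta(1+15, 1+0) = Beta(16, 1).
Since β = 1 ≤ 1 and α > 1, the Beta density is monotone increasing on [0,1]; the mode is at 1.
Mean = 16/(16+1) = 0.941.
Difference = 0.941 − 1.000 = -0.059.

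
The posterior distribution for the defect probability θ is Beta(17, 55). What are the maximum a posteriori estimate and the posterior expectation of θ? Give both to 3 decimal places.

Mode = (17−1)/(17+55−2) = 16/70 = 0.229.
Mean = 17/(17+55) = 17/72 = 0.236.
The posterior is right-skewed, so the mean exceeds the mode.

θ_MAP = 0.229, E[θ|data] = 0.236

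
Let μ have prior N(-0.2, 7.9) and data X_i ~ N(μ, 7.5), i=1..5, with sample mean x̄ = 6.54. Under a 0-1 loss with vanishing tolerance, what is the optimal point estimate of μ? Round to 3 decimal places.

5.464

Posterior for μ is Normal. Precision-weighted mean: (1/7.9·-0.2 + 5/7.5·6.54) / (1/7.9 + 5/7.5) = 5.464.
A Normal posterior is symmetric, so mode = mean.
This is the posterior mode — the MAP estimate.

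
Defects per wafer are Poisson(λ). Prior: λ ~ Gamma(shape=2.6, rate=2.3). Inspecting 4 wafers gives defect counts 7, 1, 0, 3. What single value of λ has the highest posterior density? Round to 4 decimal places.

Σ counts = 11. Posterior: Gamma(shape = 2.6+11 = 13.6, rate = 2.3+4 = 6.3).
Mode = (α−1)/β = 12.6/6.3 = 2.0000.
Mean = α/β = 13.6/6.3 = 2.1587.
This is the posterior mode — the MAP estimate.

2.0000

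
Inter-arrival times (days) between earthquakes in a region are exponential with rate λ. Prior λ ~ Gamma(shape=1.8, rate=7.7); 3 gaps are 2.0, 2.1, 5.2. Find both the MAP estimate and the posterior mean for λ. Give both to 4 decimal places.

MAP: 0.2235. Posterior mean: 0.2824.

Σ times = 9.3. Posterior: Gamma(shape = 1.8+3 = 4.8, rate = 7.7+9.3 = 17.0).
Mode = (α−1)/β = 3.8/17.0 = 0.2235.
Mean = α/β = 4.8/17.0 = 0.2824.
Right-skewed posterior ⇒ mode < mean.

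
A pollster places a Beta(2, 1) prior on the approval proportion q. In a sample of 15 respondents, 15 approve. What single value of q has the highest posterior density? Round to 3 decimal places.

Posterior: Beta(2+15, 1+0) = Beta(17, 1).
Since β = 1 ≤ 1 and α > 1, the Beta density is monotone increasing on [0,1]; the mode is at 1.
Mean = 17/(17+1) = 0.944.
This is the posterior mode — the MAP estimate.

1.000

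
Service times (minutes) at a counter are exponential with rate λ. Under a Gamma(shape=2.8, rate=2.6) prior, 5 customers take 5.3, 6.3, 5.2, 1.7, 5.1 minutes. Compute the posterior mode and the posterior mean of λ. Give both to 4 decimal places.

MAP = 0.2595; posterior mean = 0.2977

Σ times = 23.6. Posterior: Gamma(shape = 2.8+5 = 7.8, rate = 2.6+23.6 = 26.2).
Mode = (α−1)/β = 6.8/26.2 = 0.2595.
Mean = α/β = 7.8/26.2 = 0.2977.
The posterior is right-skewed, so the mean exceeds the mode.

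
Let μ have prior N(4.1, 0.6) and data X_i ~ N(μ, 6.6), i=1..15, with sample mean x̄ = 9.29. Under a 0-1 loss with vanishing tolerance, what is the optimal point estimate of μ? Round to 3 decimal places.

7.094

Posterior for μ is Normal. Precision-weighted mean: (1/0.6·4.1 + 15/6.6·9.29) / (1/0.6 + 15/6.6) = 7.094.
A Normal posterior is symmetric, so mode = mean.
This is the posterior mode — the MAP estimate.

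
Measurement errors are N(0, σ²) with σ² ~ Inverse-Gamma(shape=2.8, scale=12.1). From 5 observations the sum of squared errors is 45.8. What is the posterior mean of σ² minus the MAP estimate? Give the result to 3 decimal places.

Posterior: Inverse-Gamma(shape = 2.8+5/2 = 5.3, scale = 12.1+45.8/2 = 35.0).
Mode = β/(α+1) = 35.0/6.3 = 5.556.
Mean = β/(α−1) = 35.0/4.3 = 8.140.
Difference = 8.140 − 5.556 = 2.584.

2.584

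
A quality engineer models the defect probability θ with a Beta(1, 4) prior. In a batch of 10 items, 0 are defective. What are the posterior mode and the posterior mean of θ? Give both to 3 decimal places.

θ_MAP = 0.000, E[θ|data] = 0.067

Posterior: Beta(1+0, 4+10) = Beta(1, 14).
Since α = 1 ≤ 1 and β > 1, the Beta density is monotone decreasing on [0,1]; the mode is at 0.
Mean = 1/(1+14) = 0.067.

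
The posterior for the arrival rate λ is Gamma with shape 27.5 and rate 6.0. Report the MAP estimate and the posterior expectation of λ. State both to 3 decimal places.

MAP: 4.417. Posterior mean: 4.583.

Mode = (α−1)/β = 26.5/6.0 = 4.417.
Mean = α/β = 27.5/6.0 = 4.583.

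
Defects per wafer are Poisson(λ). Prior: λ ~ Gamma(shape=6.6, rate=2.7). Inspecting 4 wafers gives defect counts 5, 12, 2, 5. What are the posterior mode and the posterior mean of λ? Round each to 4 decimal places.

MAP: 4.4179. Posterior mean: 4.5672.

Σ counts = 24. Posterior: Gamma(shape = 6.6+24 = 30.6, rate = 2.7+4 = 6.7).
Mode = (α−1)/β = 29.6/6.7 = 4.4179.
Mean = α/β = 30.6/6.7 = 4.5672.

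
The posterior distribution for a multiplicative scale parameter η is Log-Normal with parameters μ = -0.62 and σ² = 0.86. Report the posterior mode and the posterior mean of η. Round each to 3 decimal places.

η_MAP = 0.228, E[η|data] = 0.827

Mode = exp(μ − σ²) = exp(-1.48) = 0.228.
Mean = exp(μ + σ²/2) = exp(-0.190) = 0.827.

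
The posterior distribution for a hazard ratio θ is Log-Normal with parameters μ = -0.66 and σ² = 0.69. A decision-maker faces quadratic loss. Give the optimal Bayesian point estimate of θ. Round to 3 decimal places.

0.730

Mode = exp(μ − σ²) = exp(-1.35) = 0.259.
Mean = exp(μ + σ²/2) = exp(-0.315) = 0.730.
Quadratic loss ⇒ the optimal estimator is the posterior mean.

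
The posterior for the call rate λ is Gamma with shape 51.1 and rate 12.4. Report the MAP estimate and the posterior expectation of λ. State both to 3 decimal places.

Mode = (α−1)/β = 50.1/12.4 = 4.040.
Mean = α/β = 51.1/12.4 = 4.121.

λ_MAP = 4.040, E[λ|data] = 4.121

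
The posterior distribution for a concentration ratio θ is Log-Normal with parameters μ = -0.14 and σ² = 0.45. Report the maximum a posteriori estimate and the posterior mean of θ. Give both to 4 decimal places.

Mode = exp(μ − σ²) = exp(-0.59) = 0.5543.
Mean = exp(μ + σ²/2) = exp(0.085) = 1.0887.

θ_MAP = 0.5543, E[θ|data] = 1.0887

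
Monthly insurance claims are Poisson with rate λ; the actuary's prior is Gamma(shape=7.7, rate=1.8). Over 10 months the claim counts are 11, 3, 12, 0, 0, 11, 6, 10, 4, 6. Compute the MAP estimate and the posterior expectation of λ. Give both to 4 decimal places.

λ_MAP = 5.9068, E[λ|data] = 5.9915

Σ counts = 63. Posterior: Gamma(shape = 7.7+63 = 70.7, rate = 1.8+10 = 11.8).
Mode = (α−1)/β = 69.7/11.8 = 5.9068.
Mean = α/β = 70.7/11.8 = 5.9915.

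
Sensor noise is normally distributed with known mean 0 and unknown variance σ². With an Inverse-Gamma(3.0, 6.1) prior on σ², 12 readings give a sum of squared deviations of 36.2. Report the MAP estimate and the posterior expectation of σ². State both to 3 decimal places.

MAP estimate = 2.420, posterior expectation = 3.025

Posterior: Inverse-Gamma(shape = 3.0+12/2 = 9.0, scale = 6.1+36.2/2 = 24.2).
Mode = β/(α+1) = 24.2/10.0 = 2.420.
Mean = β/(α−1) = 24.2/8.0 = 3.025.
The posterior is right-skewed, so the mean exceeds the mode.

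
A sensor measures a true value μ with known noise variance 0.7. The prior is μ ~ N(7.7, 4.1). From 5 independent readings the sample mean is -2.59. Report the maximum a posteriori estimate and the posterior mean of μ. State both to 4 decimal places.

Posterior for μ is Normal. Precision-weighted mean: (1/4.1·7.7 + 5/0.7·-2.59) / (1/4.1 + 5/0.7) = -2.2502.
A Normal posterior is symmetric, so mode = mean.

maximum a posteriori estimate = -2.2502, posterior mean = -2.2502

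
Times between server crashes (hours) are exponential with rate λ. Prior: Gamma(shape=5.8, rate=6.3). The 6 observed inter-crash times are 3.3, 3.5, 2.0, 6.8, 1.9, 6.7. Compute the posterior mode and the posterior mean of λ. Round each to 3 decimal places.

MAP = 0.354, posterior mean = 0.387

Σ times = 24.2. Posterior: Gamma(shape = 5.8+6 = 11.8, rate = 6.3+24.2 = 30.5).
Mode = (α−1)/β = 10.8/30.5 = 0.354.
Mean = α/β = 11.8/30.5 = 0.387.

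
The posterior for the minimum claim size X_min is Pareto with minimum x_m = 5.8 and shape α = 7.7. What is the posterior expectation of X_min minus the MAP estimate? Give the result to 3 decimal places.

0.866

The Pareto density is strictly decreasing on [x_m, ∞), so the mode is x_m = 5.800.
Mean = α·x_m/(α−1) = 7.7·5.8/6.7 = 6.666.
Difference = 6.666 − 5.800 = 0.866.
Mean > mode: the posterior has a right tail.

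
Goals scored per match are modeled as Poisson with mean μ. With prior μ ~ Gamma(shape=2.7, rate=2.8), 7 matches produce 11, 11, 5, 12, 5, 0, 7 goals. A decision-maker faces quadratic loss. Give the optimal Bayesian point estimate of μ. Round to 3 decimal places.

Σ counts = 51. Posterior: Gamma(shape = 2.7+51 = 53.7, rate = 2.8+7 = 9.8).
Mode = (α−1)/β = 52.7/9.8 = 5.378.
Mean = α/β = 53.7/9.8 = 5.480.
Quadratic loss ⇒ the optimal estimator is the posterior mean.

5.480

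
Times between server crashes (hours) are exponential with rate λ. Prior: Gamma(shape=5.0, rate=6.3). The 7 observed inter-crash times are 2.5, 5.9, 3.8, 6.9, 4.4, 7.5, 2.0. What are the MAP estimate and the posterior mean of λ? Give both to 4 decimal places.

Σ times = 33.0. Posterior: Gamma(shape = 5.0+7 = 12.0, rate = 6.3+33.0 = 39.3).
Mode = (α−1)/β = 11.0/39.3 = 0.2799.
Mean = α/β = 12.0/39.3 = 0.3053.

MAP = 0.2799, posterior mean = 0.3053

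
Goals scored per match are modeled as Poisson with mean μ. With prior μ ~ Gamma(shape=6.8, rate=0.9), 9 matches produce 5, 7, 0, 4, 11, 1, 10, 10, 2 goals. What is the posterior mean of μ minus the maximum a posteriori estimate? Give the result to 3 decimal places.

Σ counts = 50. Posterior: Gamma(shape = 6.8+50 = 56.8, rate = 0.9+9 = 9.9).
Mode = (α−1)/β = 55.8/9.9 = 5.636.
Mean = α/β = 56.8/9.9 = 5.737.
Difference = 5.737 − 5.636 = 0.101.

0.101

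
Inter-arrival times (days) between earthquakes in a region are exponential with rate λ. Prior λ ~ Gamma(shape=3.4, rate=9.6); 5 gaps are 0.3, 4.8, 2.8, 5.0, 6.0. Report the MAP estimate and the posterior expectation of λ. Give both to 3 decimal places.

MAP = 0.260, posterior mean = 0.295

Σ times = 18.9. Posterior: Gamma(shape = 3.4+5 = 8.4, rate = 9.6+18.9 = 28.5).
Mode = (α−1)/β = 7.4/28.5 = 0.260.
Mean = α/β = 8.4/28.5 = 0.295.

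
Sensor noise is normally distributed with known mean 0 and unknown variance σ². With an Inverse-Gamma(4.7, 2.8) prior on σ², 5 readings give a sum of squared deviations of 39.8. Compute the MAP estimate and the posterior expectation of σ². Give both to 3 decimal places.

MAP estimate = 2.768, posterior expectation = 3.661

Posterior: Inverse-Gamma(shape = 4.7+5/2 = 7.2, scale = 2.8+39.8/2 = 22.7).
Mode = β/(α+1) = 22.7/8.2 = 2.768.
Mean = β/(α−1) = 22.7/6.2 = 3.661.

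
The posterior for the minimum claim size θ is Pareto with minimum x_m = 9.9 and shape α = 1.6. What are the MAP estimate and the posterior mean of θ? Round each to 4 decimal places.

The Pareto density is strictly decreasing on [x_m, ∞), so the mode is x_m = 9.9000.
Mean = α·x_m/(α−1) = 1.6·9.9/0.6 = 26.4000.
Right-skewed posterior ⇒ mode < mean.

θ_MAP = 9.9000, E[θ|data] = 26.4000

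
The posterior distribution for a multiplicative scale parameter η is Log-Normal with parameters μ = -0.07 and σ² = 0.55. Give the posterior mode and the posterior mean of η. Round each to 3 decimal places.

MAP = 0.538, posterior mean = 1.228

Mode = exp(μ − σ²) = exp(-0.62) = 0.538.
Mean = exp(μ + σ²/2) = exp(0.205) = 1.228.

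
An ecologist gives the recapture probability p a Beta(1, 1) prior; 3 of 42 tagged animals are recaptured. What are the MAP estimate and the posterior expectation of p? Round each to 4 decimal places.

Posterior: Beta(1+3, 1+39) = Beta(4, 40).
Mode = (4−1)/(4+40−2) = 3/42 = 0.0714.
With a flat prior the MAP equals the MLE, 3/42.
Mean = 4/(4+40) = 4/44 = 0.0909.

MAP = 0.0714; posterior mean = 0.0909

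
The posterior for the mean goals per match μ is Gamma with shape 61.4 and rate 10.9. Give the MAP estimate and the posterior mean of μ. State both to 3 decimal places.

μ_MAP = 5.541, E[μ|data] = 5.633

Mode = (α−1)/β = 60.4/10.9 = 5.541.
Mean = α/β = 61.4/10.9 = 5.633.
Right-skewed posterior ⇒ mode < mean.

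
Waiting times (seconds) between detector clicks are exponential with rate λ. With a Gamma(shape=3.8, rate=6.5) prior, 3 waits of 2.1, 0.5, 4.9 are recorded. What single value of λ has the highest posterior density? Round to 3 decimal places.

Σ times = 7.5. Posterior: Gamma(shape = 3.8+3 = 6.8, rate = 6.5+7.5 = 14.0).
Mode = (α−1)/β = 5.8/14.0 = 0.414.
Mean = α/β = 6.8/14.0 = 0.486.
This is the posterior mode — the MAP estimate.

0.414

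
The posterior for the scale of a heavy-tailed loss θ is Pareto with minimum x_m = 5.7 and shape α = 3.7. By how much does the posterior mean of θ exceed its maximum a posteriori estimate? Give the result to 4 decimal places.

2.1111

The Pareto density is strictly decreasing on [x_m, ∞), so the mode is x_m = 5.7000.
Mean = α·x_m/(α−1) = 3.7·5.7/2.7 = 7.8111.
Difference = 7.8111 − 5.7000 = 2.1111.
Mean > mode: the posterior has a right tail.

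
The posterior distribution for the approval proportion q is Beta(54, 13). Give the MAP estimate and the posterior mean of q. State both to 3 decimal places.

Mode = (54−1)/(54+13−2) = 53/65 = 0.815.
Mean = 54/(54+13) = 54/67 = 0.806.

q_MAP = 0.815, E[q|data] = 0.806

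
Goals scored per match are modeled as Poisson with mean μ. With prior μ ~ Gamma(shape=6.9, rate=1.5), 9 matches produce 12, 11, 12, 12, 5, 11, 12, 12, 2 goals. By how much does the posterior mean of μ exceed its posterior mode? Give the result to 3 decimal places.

Σ counts = 89. Posterior: Gamma(shape = 6.9+89 = 95.9, rate = 1.5+9 = 10.5).
Mode = (α−1)/β = 94.9/10.5 = 9.038.
Mean = α/β = 95.9/10.5 = 9.133.
Difference = 9.133 − 9.038 = 0.095.
The posterior is right-skewed, so the mean exceeds the mode.

0.095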